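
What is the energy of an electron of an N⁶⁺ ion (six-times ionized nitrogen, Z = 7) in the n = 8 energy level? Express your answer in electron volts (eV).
-10.41686 eV

The energy levels of a hydrogen-like atom are given by:
E_n = -13.6057 Z² / n² eV  (with Z = 7 for N⁶⁺)

For n = 8:
E_8 = -13.6057 × 7² / 8²
E_8 = -13.6057 × 49 / 64
E_8 = -10.41686 eV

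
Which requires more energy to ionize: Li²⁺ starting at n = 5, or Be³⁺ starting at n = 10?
Li²⁺ at n = 5 (E = -4.90 eV)

Using E_n = -13.6057 Z² / n² eV:

Li²⁺ (Z = 3) at n = 5:
E = -13.6057 × 3² / 5² = -13.6057 × 9 / 25 = -4.89805 eV

Be³⁺ (Z = 4) at n = 10:
E = -13.6057 × 4² / 10² = -13.6057 × 16 / 100 = -2.17691 eV

Since -4.89805 eV < -2.17691 eV,
Li²⁺ at n = 5 is more tightly bound (requires more energy to ionize).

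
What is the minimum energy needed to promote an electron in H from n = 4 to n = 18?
0.80836 eV

The energy levels of a hydrogen-like atom are E_n = -13.6057 eV / n².

Energy at n = 4: E_4 = -13.6057 / 4² = -0.85035625 eV
Energy at n = 18: E_18 = -13.6057 / 18² = -0.04199290 eV

The excitation energy is the difference:
ΔE = E_18 - E_4
ΔE = -0.04199290 - (-0.85035625)
ΔE = 0.80836 eV

Since this is positive, energy must be absorbed (photon absorption).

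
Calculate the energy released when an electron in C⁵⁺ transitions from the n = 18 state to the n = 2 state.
120.939556 eV

The energy levels are E_n = -13.6057 Z² eV / n².

Energy at n = 18: E_18 = -13.6057 × 6² / 18² = -1.511744444 eV
Energy at n = 2: E_2 = -13.6057 × 6² / 2² = -122.451300000 eV

For emission (electron falling to lower state), the photon energy is:
E_photon = E_18 - E_2 = |-1.511744444 - (-122.451300000)|
E_photon = 120.939556 eV

This energy is carried away by the emitted photon.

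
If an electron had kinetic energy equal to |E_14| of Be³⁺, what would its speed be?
6.25e+05 m/s (or 0.208% of c)

The binding energy at n = 14 for Be³⁺ is:
E_14 = -13.6057 × 4²/14² = -1.11067 eV
|E_14| = 1.11067 eV

Convert to Joules:
KE = 1.11067 eV × (1.602177 × 10⁻¹⁹ J/eV) = 1.7795e-19 J

Using KE = ½mv²:
v = √(2·KE/m_e)
v = √(2 × 1.7795e-19 J / 9.10938 × 10⁻³¹ kg)
v = 6.25e+05 m/s

This is approximately 0.208% the speed of light.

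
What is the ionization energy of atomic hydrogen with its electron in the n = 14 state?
0.069 eV

The ionization energy is the energy needed to remove the electron completely (n → ∞).

For hydrogen, E_n = -13.6057 eV / n².

At n = 14: E_14 = -13.6057 / 14² = -0.069417 eV
At n = ∞: E_∞ = 0 eV

Ionization energy = E_∞ - E_14 = 0 - (-0.069417) = 0.069417 eV
Ionization energy ≈ 0.069 eV

This is also called the binding energy of the electron in state n = 14.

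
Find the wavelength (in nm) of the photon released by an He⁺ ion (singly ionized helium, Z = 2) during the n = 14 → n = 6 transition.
1004.67 nm

First, find the transition energy using E_n = -13.6057 Z² / n² eV:
E_14 = -13.6057 × 2² / 14² = -0.2776673 eV
E_6 = -13.6057 × 2² / 6² = -1.5117444 eV

Photon energy: |ΔE| = |E_6 - E_14| = 1.2340771 eV

Convert to wavelength using E = hc/λ with hc = 1239.84 eV·nm:
λ = hc/E = 1239.84 eV·nm / 1.2340771 eV
λ = 1004.67 nm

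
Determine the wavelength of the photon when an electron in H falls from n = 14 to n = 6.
4018.67923 nm

First, find the transition energy using E_n = -13.6057 / n² eV:
E_14 = -13.6057 / 14² = -0.06941683673 eV
E_6 = -13.6057 / 6² = -0.37793611111 eV

Photon energy: |ΔE| = |E_6 - E_14| = 0.30851927438 eV

Convert to wavelength using E = hc/λ with hc = 1239.84 eV·nm:
λ = hc/E = 1239.84 eV·nm / 0.30851927438 eV
λ = 4018.67923 nm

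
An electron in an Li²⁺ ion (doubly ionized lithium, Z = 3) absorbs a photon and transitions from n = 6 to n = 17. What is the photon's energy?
2.97772 eV

The energy levels of a hydrogen-like atom are E_n = -13.6057 Z² eV / n².

Energy at n = 6: E_6 = -13.6057 × 3² / 6² = -3.40142500 eV
Energy at n = 17: E_17 = -13.6057 × 3² / 17² = -0.42370692 eV

The excitation energy is the difference:
ΔE = E_17 - E_6
ΔE = -0.42370692 - (-3.40142500)
ΔE = 2.97772 eV

Since this is positive, energy must be absorbed (photon absorption).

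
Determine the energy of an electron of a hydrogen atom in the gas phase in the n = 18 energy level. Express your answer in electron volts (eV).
-0.04 eV

The energy levels of a hydrogen-like atom are given by:
E_n = -13.6057 eV / n²

For n = 18:
E_18 = -13.6057 eV / 18²
E_18 = -13.6057 eV / 324
E_18 = -0.04 eV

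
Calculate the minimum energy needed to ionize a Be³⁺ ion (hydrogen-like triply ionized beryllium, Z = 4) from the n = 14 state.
1.111 eV

The ionization energy is the energy needed to remove the electron completely (n → ∞).

For a hydrogen-like ion with Z = 4, E_n = -13.6057 Z² / n² eV.

At n = 14: E_14 = -13.6057 × 4² / 14² = -1.110669 eV
At n = ∞: E_∞ = 0 eV

Ionization energy = E_∞ - E_14 = 0 - (-1.110669) = 1.110669 eV
Ionization energy ≈ 1.111 eV

This is also called the binding energy of the electron in state n = 14.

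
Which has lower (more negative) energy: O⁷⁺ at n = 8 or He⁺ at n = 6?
O⁷⁺ at n = 8 (E = -13.606 eV)

Using E_n = -13.6057 Z² / n² eV:

O⁷⁺ (Z = 8) at n = 8:
E = -13.6057 × 8² / 8² = -13.6057 × 64 / 64 = -13.605700 eV

He⁺ (Z = 2) at n = 6:
E = -13.6057 × 2² / 6² = -13.6057 × 4 / 36 = -1.511744 eV

Since -13.605700 eV < -1.511744 eV,
O⁷⁺ at n = 8 is more tightly bound (requires more energy to ionize).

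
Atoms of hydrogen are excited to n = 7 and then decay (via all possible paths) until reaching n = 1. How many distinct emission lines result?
21

The electron can occupy levels n = 1, 2, ..., 7 during de-excitation — that is m = 7 - 1 + 1 = 7 distinct levels.

The number of distinct spectral lines equals the number of ways to choose 2 of these m levels (each pair gives one possible emission transition):

Number of lines = m(m-1)/2 = 7×6/2 = 21

These correspond to all possible transitions between the 7 levels:
7 → 6, 7 → 5, 7 → 4, 7 → 3, 7 → 2, 7 → 1, 6 → 5, 6 → 4...

Each transition produces a photon with a unique energy (and thus wavelength). This count does not depend on Z.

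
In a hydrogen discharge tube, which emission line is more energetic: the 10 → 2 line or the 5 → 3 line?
10 → 2

Calculate the energy for each transition:

Transition 10 → 2:
ΔE₁ = |E_2 - E_10| = |-13.6057/2² - (-13.6057/10²)|
ΔE₁ = |-3.4014250000 - (-0.1360570000)| = 3.2653680 eV

Transition 5 → 3:
ΔE₂ = |E_3 - E_5| = |-13.6057/3² - (-13.6057/5²)|
ΔE₂ = |-1.5117444444 - (-0.5442280000)| = 0.9675164 eV

Since 3.2653680 eV > 0.9675164 eV, the transition 10 → 2 emits the more energetic photon.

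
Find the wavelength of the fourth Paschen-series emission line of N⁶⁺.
20.5035 nm

The lines of a series are numbered from the longest wavelength (smallest ΔE) outward; the fourth line is the transition from n = n_f + 4 to n_f.
The Paschen series has all transitions ending at n_f = 3.

For N⁶⁺ (Z = 7), the fourth line (δ-line) is the jump from n = 7 to n = 3:
E_7 = -13.6057 × 7² / 7² = -13.605700 eV
E_3 = -13.6057 × 7² / 3² = -74.075478 eV
ΔE = E_7 - E_3 = 60.469778 eV

λ = hc/E = 1239.84 eV·nm / 60.469778 eV
λ = 20.5035 nm

This is the δ-line of the Paschen series in N⁶⁺.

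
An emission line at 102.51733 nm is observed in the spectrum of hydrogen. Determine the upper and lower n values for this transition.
n = 3 → n = 1

First, find the photon energy from the wavelength (hc = 1239.84 eV·nm):
E = hc/λ = 1239.84 eV·nm / 102.51733 nm = 12.093955 eV

The energy levels of hydrogen satisfy E_n = -13.6057 / n² eV, so an emission n_i → n_f releases
ΔE = 13.6057 × (1/n_f² − 1/n_i²) eV.

Setting ΔE equal to the photon energy:
1/n_f² − 1/n_i² = 12.093955 / 13.6057 = 0.88888885

Since 1/n_i² must be positive, we need 1/n_f² > 0.88888885, i.e. n_f ≤ 1. For each allowed n_f, solve n_i = (1/n_f² − 0.88888885)^(−1/2) and check whether it is a whole number:
  n_f = 1: 1/n_i² = 1.00000000 − 0.88888885 = 0.11111115 → n_i = 3.000  → integer, n_i = 3 ✓

Only n_f = 1 gives an integer upper level, n_i = 3.

The transition is from n = 3 to n = 1 (emission).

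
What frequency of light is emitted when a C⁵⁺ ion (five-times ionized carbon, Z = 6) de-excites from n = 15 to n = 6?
2.76e+15 Hz

First, find the transition energy:
E_15 = -13.6057 × 6² / 15² = -2.17691 eV
E_6 = -13.6057 × 6² / 6² = -13.60570 eV
|ΔE| = |E_6 - E_15| = 11.42879 eV

Convert to Joules: E = 11.42879 eV × (1.602177 × 10⁻¹⁹ J/eV) = 1.8311e-18 J

Using E = hf:
f = E/h = 1.8311e-18 J / (6.62607 × 10⁻³⁴ J·s)
f = 2.76e+15 Hz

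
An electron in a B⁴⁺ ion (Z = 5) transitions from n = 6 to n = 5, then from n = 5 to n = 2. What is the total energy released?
75.59 eV

The energy levels of B⁴⁺ are E_n = -13.6057 × 5² / n² eV.

First transition (6 → 5):
ΔE₁ = |E_5 - E_6|
ΔE₁ = |-13.60570000 - (-9.44840278)| = 4.15730 eV

Second transition (5 → 2):
ΔE₂ = |E_2 - E_5|
ΔE₂ = |-85.03562500 - (-13.60570000)| = 71.42993 eV

Total energy released:
E_total = ΔE₁ + ΔE₂ = 4.15730 + 71.42993 = 75.59 eV

Note: This equals the direct transition 6 → 2: 75.59 eV ✓
Energy is conserved regardless of the path taken.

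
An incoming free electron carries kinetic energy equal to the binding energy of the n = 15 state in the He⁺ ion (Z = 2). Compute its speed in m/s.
2.9169e+05 m/s (or 0.10% of c)

The binding energy at n = 15 for He⁺ is:
E_15 = -13.6057 × 2²/15² = -0.24187911 eV
|E_15| = 0.24187911 eV

Convert to Joules:
KE = 0.24187911 eV × (1.602177 × 10⁻¹⁹ J/eV) = 3.875331e-20 J

Using KE = ½mv²:
v = √(2·KE/m_e)
v = √(2 × 3.875331e-20 J / 9.10938 × 10⁻³¹ kg)
v = 2.9169e+05 m/s

This is approximately 0.10% the speed of light.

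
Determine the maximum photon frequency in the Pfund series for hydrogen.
1.3159e+14 Hz

The series limit corresponds to the transition from n = ∞ to n = 5.
This is the highest energy (shortest wavelength) transition in the Pfund series.

E_∞ = 0 eV
E_5 = -13.6057 / 5² = -0.54422800 eV

Energy at series limit:
ΔE = E_∞ - E_5 = 0 - (-0.54422800) = 0.54422800 eV
E = 0.54422800 eV × (1.602177 × 10⁻¹⁹ J/eV) = 8.719496e-20 J
f = E/h = 8.719496e-20 J / (6.62607 × 10⁻³⁴ J·s) = 1.3159e+14 Hz

This energy equals the ionization energy from the n = 5 state of hydrogen.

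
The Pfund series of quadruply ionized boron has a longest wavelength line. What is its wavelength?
298.23222 nm

The longest wavelength corresponds to the smallest energy transition in the series.
The Pfund series has all transitions ending at n_f = 5.

For B⁴⁺ (Z = 5), the first line (α-line) is the jump from n = 6 to n = 5:
E_6 = -13.6057 × 5² / 6² = -9.448402778 eV
E_5 = -13.6057 × 5² / 5² = -13.605700000 eV
ΔE = E_6 - E_5 = 4.157297222 eV

λ = hc/E = 1239.84 eV·nm / 4.157297222 eV
λ = 298.23222 nm

This is the α-line of the Pfund series in B⁴⁺.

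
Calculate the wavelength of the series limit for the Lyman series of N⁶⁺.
1.86 nm

The series limit corresponds to the transition from n = ∞ to n = 1.
This is the highest energy (shortest wavelength) transition in the Lyman series.

E_∞ = 0 eV
E_1 = -13.6057 × 7² / 1² = -666.6793 eV

Energy at series limit:
ΔE = E_∞ - E_1 = 0 - (-666.6793) = 666.6793 eV
λ = hc/E = 1239.84 eV·nm / 666.6793 eV = 1.86 nm

This energy equals the ionization energy from the n = 1 state of N⁶⁺.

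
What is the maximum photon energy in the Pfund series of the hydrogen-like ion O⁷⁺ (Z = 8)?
34.830592 eV

The series limit corresponds to the transition from n = ∞ to n = 5.
This is the highest energy (shortest wavelength) transition in the Pfund series.

E_∞ = 0 eV
E_5 = -13.6057 × 8² / 5² = -34.830592 eV

Energy at series limit:
ΔE = E_∞ - E_5 = 0 - (-34.830592) = 34.830592 eV

This energy equals the ionization energy from the n = 5 state of O⁷⁺.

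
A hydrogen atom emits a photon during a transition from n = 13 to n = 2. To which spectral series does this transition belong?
Balmer series

The spectral series in hydrogen are named based on the final (lower) energy level:
- Lyman series: n_final = 1 (ultraviolet)
- Balmer series: n_final = 2 (visible/near-UV)
- Paschen series: n_final = 3 (infrared)
- Brackett series: n_final = 4 (infrared)
- Pfund series: n_final = 5 (far infrared)

Since this transition ends at n = 2, it belongs to the Balmer series.

For reference, this 13 → 2 line has photon energy
ΔE = 13.6057 eV × (1/2² - 1/13²) = 3.320917899 eV,
corresponding to wavelength λ = hc/ΔE = 1239.84 eV·nm / 3.320917899 eV = 373.34256 nm in the visible/near-UV region.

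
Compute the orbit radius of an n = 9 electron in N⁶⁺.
0.612334 nm (or 6.123336 Å)

The Bohr radius formula is:
r_n = n² a₀ / Z

where a₀ = 0.052917721 nm is the Bohr radius.

For N⁶⁺ (Z = 7) at n = 9:
r_9 = 9² × 0.052917721 nm / 7
r_9 = 81 × 0.052917721 nm / 7
r_9 = 4.2863354 nm / 7
r_9 = 0.612334 nm

The electron orbits at approximately 0.612334 nm from the nucleus.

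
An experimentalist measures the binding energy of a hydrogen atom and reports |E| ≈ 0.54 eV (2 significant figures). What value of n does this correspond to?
n = 5

The exact energy levels follow E_n = -13.6057 eV / n².

The measured value (-0.54 eV) is reported to only 2 significant figures, so we must test candidate n values and see which one matches to that precision.

Candidate energies:
  n = 3:  E = -13.6057/3² = -1.51174 eV
  n = 4:  E = -13.6057/4² = -0.85036 eV
  n = 5:  E = -13.6057/5² = -0.54423 eV  ← matches
  n = 6:  E = -13.6057/6² = -0.37794 eV
  n = 7:  E = -13.6057/7² = -0.27767 eV

Checking against the measurement of -0.54 eV (2 sig figs), only n = 5 agrees:
E_5 = -0.54423 eV, which rounds to -0.54 eV ✓

Therefore n = 5.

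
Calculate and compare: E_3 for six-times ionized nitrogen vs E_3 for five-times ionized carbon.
N⁶⁺ at n = 3 (E = -74.08 eV)

Using E_n = -13.6057 Z² / n² eV:

N⁶⁺ (Z = 7) at n = 3:
E = -13.6057 × 7² / 3² = -13.6057 × 49 / 9 = -74.07548 eV

C⁵⁺ (Z = 6) at n = 3:
E = -13.6057 × 6² / 3² = -13.6057 × 36 / 9 = -54.42280 eV

Since -74.07548 eV < -54.42280 eV,
N⁶⁺ at n = 3 is more tightly bound (requires more energy to ionize).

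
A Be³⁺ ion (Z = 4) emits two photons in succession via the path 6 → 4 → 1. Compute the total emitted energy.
211.644222 eV

The energy levels of Be³⁺ are E_n = -13.6057 × 4² / n² eV.

First transition (6 → 4):
ΔE₁ = |E_4 - E_6|
ΔE₁ = |-13.605700000000 - (-6.046977777778)| = 7.558722222 eV

Second transition (4 → 1):
ΔE₂ = |E_1 - E_4|
ΔE₂ = |-217.691200000000 - (-13.605700000000)| = 204.085500000 eV

Total energy released:
E_total = ΔE₁ + ΔE₂ = 7.558722222 + 204.085500000 = 211.644222 eV

Note: This equals the direct transition 6 → 1: 211.644222 eV ✓
Energy is conserved regardless of the path taken.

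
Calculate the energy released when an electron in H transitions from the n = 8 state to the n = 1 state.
13.39 eV

The energy levels are E_n = -13.6057 eV / n².

Energy at n = 8: E_8 = -13.6057 / 8² = -0.21259 eV
Energy at n = 1: E_1 = -13.6057 / 1² = -13.60570 eV

For emission (electron falling to lower state), the photon energy is:
E_photon = E_8 - E_1 = |-0.21259 - (-13.60570)|
E_photon = 13.39 eV

This energy is carried away by the emitted photon.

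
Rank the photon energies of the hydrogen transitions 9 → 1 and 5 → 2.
9 → 1

Calculate the energy for each transition:

Transition 9 → 1:
ΔE₁ = |E_1 - E_9| = |-13.6057/1² - (-13.6057/9²)|
ΔE₁ = |-13.6057000000 - (-0.1679716049)| = 13.4377284 eV

Transition 5 → 2:
ΔE₂ = |E_2 - E_5| = |-13.6057/2² - (-13.6057/5²)|
ΔE₂ = |-3.4014250000 - (-0.5442280000)| = 2.8571970 eV

Since 13.4377284 eV > 2.8571970 eV, the transition 9 → 1 emits the more energetic photon.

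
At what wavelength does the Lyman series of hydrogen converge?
91.1265 nm

The series limit corresponds to the transition from n = ∞ to n = 1.
This is the highest energy (shortest wavelength) transition in the Lyman series.

E_∞ = 0 eV
E_1 = -13.6057 / 1² = -13.605700 eV

Energy at series limit:
ΔE = E_∞ - E_1 = 0 - (-13.605700) = 13.605700 eV
λ = hc/E = 1239.84 eV·nm / 13.605700 eV = 91.1265 nm

This energy equals the ionization energy from the n = 1 state of hydrogen.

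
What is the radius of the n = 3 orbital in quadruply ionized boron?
0.0953 nm (or 0.9525 Å)

The Bohr radius formula is:
r_n = n² a₀ / Z

where a₀ = 0.0529177 nm is the Bohr radius.

For B⁴⁺ (Z = 5) at n = 3:
r_3 = 3² × 0.0529177 nm / 5
r_3 = 9 × 0.0529177 nm / 5
r_3 = 0.47626 nm / 5
r_3 = 0.0953 nm

The electron orbits at approximately 0.0953 nm from the nucleus.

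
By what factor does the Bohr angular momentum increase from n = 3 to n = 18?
6.00

In the Bohr model, L_n = nℏ, so the ratio is purely the ratio of quantum numbers:

L_18/L_3 = 18ℏ / 3ℏ = 18/3 = 6.00

The angular momentum scales linearly with n.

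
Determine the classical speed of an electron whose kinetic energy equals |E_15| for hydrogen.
1.46e+05 m/s (or 0.048649% of c)

The binding energy at n = 15 for hydrogen is:
E_15 = -13.6057/15² = -0.06046978 eV
|E_15| = 0.06046978 eV

Convert to Joules:
KE = 0.06046978 eV × (1.602177 × 10⁻¹⁹ J/eV) = 9.6883e-21 J

Using KE = ½mv²:
v = √(2·KE/m_e)
v = √(2 × 9.6883e-21 J / 9.10938 × 10⁻³¹ kg)
v = 1.46e+05 m/s

This is approximately 0.048649% the speed of light.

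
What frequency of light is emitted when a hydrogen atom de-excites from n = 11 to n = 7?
3.99509e+13 Hz

First, find the transition energy:
E_11 = -13.6057 / 11² = -0.112443802 eV
E_7 = -13.6057 / 7² = -0.277667347 eV
|ΔE| = |E_7 - E_11| = 0.165223545 eV

Convert to Joules: E = 0.165223545 eV × (1.602177 × 10⁻¹⁹ J/eV) = 2.6471736e-20 J

Using E = hf:
f = E/h = 2.6471736e-20 J / (6.62607 × 10⁻³⁴ J·s)
f = 3.99509e+13 Hz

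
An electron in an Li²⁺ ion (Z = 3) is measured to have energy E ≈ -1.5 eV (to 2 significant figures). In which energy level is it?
n = 9

The exact energy levels follow E_n = -13.6057 Z² / n² eV with Z = 3.

The measured value (-1.5 eV) is reported to only 2 significant figures, so we must test candidate n values and see which one matches to that precision.

Candidate energies:
  n = 7:  E = -13.6057 × 3² / 7² = -2.49901 eV
  n = 8:  E = -13.6057 × 3² / 8² = -1.91330 eV
  n = 9:  E = -13.6057 × 3² / 9² = -1.51174 eV  ← matches
  n = 10:  E = -13.6057 × 3² / 10² = -1.22451 eV
  n = 11:  E = -13.6057 × 3² / 11² = -1.01199 eV

Checking against the measurement of -1.5 eV (2 sig figs), only n = 9 agrees:
E_9 = -1.51174 eV, which rounds to -1.5 eV ✓

Therefore n = 9.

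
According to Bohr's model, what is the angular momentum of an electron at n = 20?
2.1091e-33 J·s (or 20ℏ)

In the Bohr model, angular momentum is quantized:
L = nℏ

where ℏ = h/(2π) = 1.054572e-34 J·s

For n = 20:
L = 20 × 1.054572e-34 J·s
L = 2.1091e-33 J·s

This can also be written as L = 20ℏ.
The angular momentum is an integer multiple of the reduced Planck constant.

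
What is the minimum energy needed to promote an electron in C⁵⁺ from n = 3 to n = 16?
52.509498 eV

The energy levels of a hydrogen-like atom are E_n = -13.6057 Z² eV / n².

Energy at n = 3: E_3 = -13.6057 × 6² / 3² = -54.422800000 eV
Energy at n = 16: E_16 = -13.6057 × 6² / 16² = -1.913301563 eV

The excitation energy is the difference:
ΔE = E_16 - E_3
ΔE = -1.913301563 - (-54.422800000)
ΔE = 52.509498 eV

Since this is positive, energy must be absorbed (photon absorption).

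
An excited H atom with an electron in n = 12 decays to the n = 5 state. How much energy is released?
0.4497 eV

The energy levels are E_n = -13.6057 eV / n².

Energy at n = 12: E_12 = -13.6057 / 12² = -0.0944840 eV
Energy at n = 5: E_5 = -13.6057 / 5² = -0.5442280 eV

For emission (electron falling to lower state), the photon energy is:
E_photon = E_12 - E_5 = |-0.0944840 - (-0.5442280)|
E_photon = 0.4497 eV

This energy is carried away by the emitted photon.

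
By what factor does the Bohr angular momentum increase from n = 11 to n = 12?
1.09091

In the Bohr model, L_n = nℏ, so the ratio is purely the ratio of quantum numbers:

L_12/L_11 = 12ℏ / 11ℏ = 12/11 = 1.09091

The angular momentum scales linearly with n.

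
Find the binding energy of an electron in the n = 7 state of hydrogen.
0.2777 eV

The ionization energy is the energy needed to remove the electron completely (n → ∞).

For hydrogen, E_n = -13.6057 eV / n².

At n = 7: E_7 = -13.6057 / 7² = -0.2776673 eV
At n = ∞: E_∞ = 0 eV

Ionization energy = E_∞ - E_7 = 0 - (-0.2776673) = 0.2776673 eV
Ionization energy ≈ 0.2777 eV

This is also called the binding energy of the electron in state n = 7.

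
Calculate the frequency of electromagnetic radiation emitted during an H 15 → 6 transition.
7.6763e+13 Hz

First, find the transition energy:
E_15 = -13.6057 / 15² = -0.06046978 eV
E_6 = -13.6057 / 6² = -0.37793611 eV
|ΔE| = |E_6 - E_15| = 0.31746633 eV

Convert to Joules: E = 0.31746633 eV × (1.602177 × 10⁻¹⁹ J/eV) = 5.086373e-20 J

Using E = hf:
f = E/h = 5.086373e-20 J / (6.62607 × 10⁻³⁴ J·s)
f = 7.6763e+13 Hz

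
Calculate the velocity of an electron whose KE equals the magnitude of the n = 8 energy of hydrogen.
2.73e+05 m/s (or 0.09122% of c)

The binding energy at n = 8 for hydrogen is:
E_8 = -13.6057/8² = -0.2125891 eV
|E_8| = 0.2125891 eV

Convert to Joules:
KE = 0.2125891 eV × (1.602177 × 10⁻¹⁹ J/eV) = 3.4061e-20 J

Using KE = ½mv²:
v = √(2·KE/m_e)
v = √(2 × 3.4061e-20 J / 9.10938 × 10⁻³¹ kg)
v = 2.73e+05 m/s

This is approximately 0.09122% the speed of light.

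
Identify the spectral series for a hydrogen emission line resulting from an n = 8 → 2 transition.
Balmer series

The spectral series in hydrogen are named based on the final (lower) energy level:
- Lyman series: n_final = 1 (ultraviolet)
- Balmer series: n_final = 2 (visible/near-UV)
- Paschen series: n_final = 3 (infrared)
- Brackett series: n_final = 4 (infrared)
- Pfund series: n_final = 5 (far infrared)

Since this transition ends at n = 2, it belongs to the Balmer series.

For reference, this 8 → 2 line has photon energy
ΔE = 13.6057 eV × (1/2² - 1/8²) = 3.188836 eV,
corresponding to wavelength λ = hc/ΔE = 1239.84 eV·nm / 3.188836 eV = 388.81 nm in the visible/near-UV region.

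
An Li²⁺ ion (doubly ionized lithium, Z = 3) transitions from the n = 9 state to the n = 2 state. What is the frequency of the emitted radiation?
7.037e+15 Hz

First, find the transition energy:
E_9 = -13.6057 × 3² / 9² = -1.51174 eV
E_2 = -13.6057 × 3² / 2² = -30.61283 eV
|ΔE| = |E_2 - E_9| = 29.10109 eV

Convert to Joules: E = 29.10109 eV × (1.602177 × 10⁻¹⁹ J/eV) = 4.66251e-18 J

Using E = hf:
f = E/h = 4.66251e-18 J / (6.62607 × 10⁻³⁴ J·s)
f = 7.037e+15 Hz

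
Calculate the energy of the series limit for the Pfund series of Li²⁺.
4.898 eV

The series limit corresponds to the transition from n = ∞ to n = 5.
This is the highest energy (shortest wavelength) transition in the Pfund series.

E_∞ = 0 eV
E_5 = -13.6057 × 3² / 5² = -4.898 eV

Energy at series limit:
ΔE = E_∞ - E_5 = 0 - (-4.898) = 4.898 eV

This energy equals the ionization energy from the n = 5 state of Li²⁺.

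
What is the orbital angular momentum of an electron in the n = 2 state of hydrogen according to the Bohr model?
2.10914e-34 J·s (or 2ℏ)

In the Bohr model, angular momentum is quantized:
L = nℏ

where ℏ = h/(2π) = 1.0545718e-34 J·s

For n = 2:
L = 2 × 1.0545718e-34 J·s
L = 2.10914e-34 J·s

This can also be written as L = 2ℏ.
The angular momentum is an integer multiple of the reduced Planck constant.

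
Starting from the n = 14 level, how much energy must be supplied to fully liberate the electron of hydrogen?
0.069417 eV

The ionization energy is the energy needed to remove the electron completely (n → ∞).

For hydrogen, E_n = -13.6057 eV / n².

At n = 14: E_14 = -13.6057 / 14² = -0.069416837 eV
At n = ∞: E_∞ = 0 eV

Ionization energy = E_∞ - E_14 = 0 - (-0.069416837) = 0.069416837 eV
Ionization energy ≈ 0.069417 eV

This is also called the binding energy of the electron in state n = 14.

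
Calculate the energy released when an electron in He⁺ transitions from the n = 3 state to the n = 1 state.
48.38 eV

The energy levels are E_n = -13.6057 Z² eV / n².

Energy at n = 3: E_3 = -13.6057 × 2² / 3² = -6.04698 eV
Energy at n = 1: E_1 = -13.6057 × 2² / 1² = -54.42280 eV

For emission (electron falling to lower state), the photon energy is:
E_photon = E_3 - E_1 = |-6.04698 - (-54.42280)|
E_photon = 48.38 eV

This energy is carried away by the emitted photon.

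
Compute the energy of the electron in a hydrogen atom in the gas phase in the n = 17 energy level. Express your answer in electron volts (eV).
-0.04708 eV

The energy levels of a hydrogen-like atom are given by:
E_n = -13.6057 eV / n²

For n = 17:
E_17 = -13.6057 eV / 17²
E_17 = -13.6057 eV / 289
E_17 = -0.04708 eV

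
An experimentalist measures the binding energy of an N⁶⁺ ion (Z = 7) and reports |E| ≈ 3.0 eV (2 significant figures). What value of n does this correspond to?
n = 15

The exact energy levels follow E_n = -13.6057 Z² / n² eV with Z = 7.

The measured value (-3.0 eV) is reported to only 2 significant figures, so we must test candidate n values and see which one matches to that precision.

Candidate energies:
  n = 13:  E = -13.6057 × 7² / 13² = -3.94485 eV
  n = 14:  E = -13.6057 × 7² / 14² = -3.40143 eV
  n = 15:  E = -13.6057 × 7² / 15² = -2.96302 eV  ← matches
  n = 16:  E = -13.6057 × 7² / 16² = -2.60422 eV
  n = 17:  E = -13.6057 × 7² / 17² = -2.30685 eV

Checking against the measurement of -3.0 eV (2 sig figs), only n = 15 agrees:
E_15 = -2.96302 eV, which rounds to -3.0 eV ✓

Therefore n = 15.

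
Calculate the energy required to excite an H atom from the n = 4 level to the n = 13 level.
0.77 eV

The energy levels of a hydrogen-like atom are E_n = -13.6057 eV / n².

Energy at n = 4: E_4 = -13.6057 / 4² = -0.85036 eV
Energy at n = 13: E_13 = -13.6057 / 13² = -0.08051 eV

The excitation energy is the difference:
ΔE = E_13 - E_4
ΔE = -0.08051 - (-0.85036)
ΔE = 0.77 eV

Since this is positive, energy must be absorbed (photon absorption).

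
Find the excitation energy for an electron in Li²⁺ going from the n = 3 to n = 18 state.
13.2278 eV

The energy levels of a hydrogen-like atom are E_n = -13.6057 Z² eV / n².

Energy at n = 3: E_3 = -13.6057 × 3² / 3² = -13.6057000 eV
Energy at n = 18: E_18 = -13.6057 × 3² / 18² = -0.3779361 eV

The excitation energy is the difference:
ΔE = E_18 - E_3
ΔE = -0.3779361 - (-13.6057000)
ΔE = 13.2278 eV

Since this is positive, energy must be absorbed (photon absorption).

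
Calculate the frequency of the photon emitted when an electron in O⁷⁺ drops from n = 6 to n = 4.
7.31e+15 Hz

First, find the transition energy:
E_6 = -13.6057 × 8² / 6² = -24.1879 eV
E_4 = -13.6057 × 8² / 4² = -54.4228 eV
|ΔE| = |E_4 - E_6| = 30.2349 eV

Convert to Joules: E = 30.2349 eV × (1.602177 × 10⁻¹⁹ J/eV) = 4.8442e-18 J

Using E = hf:
f = E/h = 4.8442e-18 J / (6.62607 × 10⁻³⁴ J·s)
f = 7.31e+15 Hz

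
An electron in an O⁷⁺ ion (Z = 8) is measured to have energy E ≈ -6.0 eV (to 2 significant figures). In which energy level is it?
n = 12

The exact energy levels follow E_n = -13.6057 Z² / n² eV with Z = 8.

The measured value (-6.0 eV) is reported to only 2 significant figures, so we must test candidate n values and see which one matches to that precision.

Candidate energies:
  n = 10:  E = -13.6057 × 8² / 10² = -8.70765 eV
  n = 11:  E = -13.6057 × 8² / 11² = -7.19640 eV
  n = 12:  E = -13.6057 × 8² / 12² = -6.04698 eV  ← matches
  n = 13:  E = -13.6057 × 8² / 13² = -5.15245 eV
  n = 14:  E = -13.6057 × 8² / 14² = -4.44268 eV

Checking against the measurement of -6.0 eV (2 sig figs), only n = 12 agrees:
E_12 = -6.04698 eV, which rounds to -6.0 eV ✓

Therefore n = 12.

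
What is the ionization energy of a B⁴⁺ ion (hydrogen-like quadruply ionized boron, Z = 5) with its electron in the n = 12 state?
2.362 eV

The ionization energy is the energy needed to remove the electron completely (n → ∞).

For a hydrogen-like ion with Z = 5, E_n = -13.6057 Z² / n² eV.

At n = 12: E_12 = -13.6057 × 5² / 12² = -2.362101 eV
At n = ∞: E_∞ = 0 eV

Ionization energy = E_∞ - E_12 = 0 - (-2.362101) = 2.362101 eV
Ionization energy ≈ 2.362 eV

This is also called the binding energy of the electron in state n = 12.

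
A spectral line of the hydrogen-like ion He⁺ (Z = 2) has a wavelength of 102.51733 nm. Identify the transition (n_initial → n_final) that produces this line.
n = 6 → n = 2

First, find the photon energy from the wavelength (hc = 1239.84 eV·nm):
E = hc/λ = 1239.84 eV·nm / 102.51733 nm = 12.093955 eV

The energy levels of He⁺ satisfy E_n = -13.6057 × 2² / n² eV, so an emission n_i → n_f releases
ΔE = 13.6057 × 2² × (1/n_f² − 1/n_i²) eV.

Setting ΔE equal to the photon energy:
1/n_f² − 1/n_i² = 12.093955 / (13.6057 × 2²) = 0.22222221

Since 1/n_i² must be positive, we need 1/n_f² > 0.22222221, i.e. n_f ≤ 2. For each allowed n_f, solve n_i = (1/n_f² − 0.22222221)^(−1/2) and check whether it is a whole number:
  n_f = 1: 1/n_i² = 1.00000000 − 0.22222221 = 0.77777779 → n_i = 1.134  (not an integer) ✗
  n_f = 2: 1/n_i² = 0.25000000 − 0.22222221 = 0.02777779 → n_i = 6.000  → integer, n_i = 6 ✓

Only n_f = 2 gives an integer upper level, n_i = 6.

The transition is from n = 6 to n = 2 (emission).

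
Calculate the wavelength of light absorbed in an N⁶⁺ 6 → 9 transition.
120.510 nm

First, find the transition energy using E_n = -13.6057 Z² / n² eV:
E_6 = -13.6057 × 7² / 6² = -18.518869 eV
E_9 = -13.6057 × 7² / 9² = -8.230609 eV

Photon energy: |ΔE| = |E_9 - E_6| = 10.288260 eV

Convert to wavelength using E = hc/λ with hc = 1239.84 eV·nm:
λ = hc/E = 1239.84 eV·nm / 10.288260 eV
λ = 120.510 nm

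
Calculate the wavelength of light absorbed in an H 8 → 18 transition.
7267.69 nm

First, find the transition energy using E_n = -13.6057 / n² eV:
E_8 = -13.6057 / 8² = -0.21258906 eV
E_18 = -13.6057 / 18² = -0.04199290 eV

Photon energy: |ΔE| = |E_18 - E_8| = 0.17059616 eV

Convert to wavelength using E = hc/λ with hc = 1239.84 eV·nm:
λ = hc/E = 1239.84 eV·nm / 0.17059616 eV
λ = 7267.69 nm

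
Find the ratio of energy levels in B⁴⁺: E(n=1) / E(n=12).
144.00

Using E_n = -13.6057 Z² / n² eV with Z = 5:

E_1 = -13.6057 × 5² / 1² = -340.1425 / 1 = -340.14250000 eV
E_12 = -13.6057 × 5² / 12² = -340.1425 / 144 = -2.36210069 eV

The ratio is:
E_1/E_12 = (-340.14250000) / (-2.36210069)
E_1/E_12 = (-340.1425/1) / (-340.1425/144)
E_1/E_12 = 144/1
E_1/E_12 = 144.00
(Note: the Z² factors cancel in the ratio.)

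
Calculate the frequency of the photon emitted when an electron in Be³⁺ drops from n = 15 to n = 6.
1.23e+15 Hz

First, find the transition energy:
E_15 = -13.6057 × 4² / 15² = -0.967516 eV
E_6 = -13.6057 × 4² / 6² = -6.046978 eV
|ΔE| = |E_6 - E_15| = 5.079462 eV

Convert to Joules: E = 5.079462 eV × (1.602177 × 10⁻¹⁹ J/eV) = 8.1382e-19 J

Using E = hf:
f = E/h = 8.1382e-19 J / (6.62607 × 10⁻³⁴ J·s)
f = 1.23e+15 Hz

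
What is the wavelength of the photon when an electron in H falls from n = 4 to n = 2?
486.008070 nm

First, find the transition energy using E_n = -13.6057 / n² eV:
E_4 = -13.6057 / 4² = -0.8503562500 eV
E_2 = -13.6057 / 2² = -3.4014250000 eV

Photon energy: |ΔE| = |E_2 - E_4| = 2.5510687500 eV

Convert to wavelength using E = hc/λ with hc = 1239.84 eV·nm:
λ = hc/E = 1239.84 eV·nm / 2.5510687500 eV
λ = 486.008070 nm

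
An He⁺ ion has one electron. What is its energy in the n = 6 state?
-1.512 eV

For hydrogen-like ions, the energy levels scale with Z²:
E_n = -13.6057 Z² / n² eV

For He⁺ (Z = 2) at n = 6:
E_6 = -13.6057 × 2² / 6²
E_6 = -13.6057 × 4 / 36
E_6 = -54.4228 / 36
E_6 = -1.512 eV

The energy is 4 times more negative than hydrogen at the same n due to the stronger nuclear charge.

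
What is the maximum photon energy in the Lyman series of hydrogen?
13.606 eV

The series limit corresponds to the transition from n = ∞ to n = 1.
This is the highest energy (shortest wavelength) transition in the Lyman series.

E_∞ = 0 eV
E_1 = -13.6057 / 1² = -13.606 eV

Energy at series limit:
ΔE = E_∞ - E_1 = 0 - (-13.606) = 13.606 eV

This energy equals the ionization energy from the n = 1 state of hydrogen.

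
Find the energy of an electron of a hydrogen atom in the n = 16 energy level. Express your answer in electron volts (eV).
-0.05315 eV

The energy levels of a hydrogen-like atom are given by:
E_n = -13.6057 eV / n²

For n = 16:
E_16 = -13.6057 eV / 16²
E_16 = -13.6057 eV / 256
E_16 = -0.05315 eV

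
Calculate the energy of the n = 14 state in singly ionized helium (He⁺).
-0.28 eV

For hydrogen-like ions, the energy levels scale with Z²:
E_n = -13.6057 Z² / n² eV

For He⁺ (Z = 2) at n = 14:
E_14 = -13.6057 × 2² / 14²
E_14 = -13.6057 × 4 / 196
E_14 = -54.4228 / 196
E_14 = -0.28 eV

The energy is 4 times more negative than hydrogen at the same n due to the stronger nuclear charge.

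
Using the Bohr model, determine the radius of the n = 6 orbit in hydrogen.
1.9050 nm (or 19.0504 Å)

The Bohr radius formula is:
r_n = n² a₀ / Z

where a₀ = 0.0529177 nm is the Bohr radius.

For H (Z = 1) at n = 6:
r_6 = 6² × 0.0529177 nm / 1
r_6 = 36 × 0.0529177 nm / 1
r_6 = 1.90504 nm / 1
r_6 = 1.9050 nm

The electron orbits at approximately 1.9050 nm from the nucleus.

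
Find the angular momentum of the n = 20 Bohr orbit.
2.11e-33 J·s (or 20ℏ)

In the Bohr model, angular momentum is quantized:
L = nℏ

where ℏ = h/(2π) = 1.0546e-34 J·s

For n = 20:
L = 20 × 1.0546e-34 J·s
L = 2.11e-33 J·s

This can also be written as L = 20ℏ.
The angular momentum is an integer multiple of the reduced Planck constant.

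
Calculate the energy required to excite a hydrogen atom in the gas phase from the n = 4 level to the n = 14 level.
0.7809 eV

The energy levels of a hydrogen-like atom are E_n = -13.6057 eV / n².

Energy at n = 4: E_4 = -13.6057 / 4² = -0.8503563 eV
Energy at n = 14: E_14 = -13.6057 / 14² = -0.0694168 eV

The excitation energy is the difference:
ΔE = E_14 - E_4
ΔE = -0.0694168 - (-0.8503563)
ΔE = 0.7809 eV

Since this is positive, energy must be absorbed (photon absorption).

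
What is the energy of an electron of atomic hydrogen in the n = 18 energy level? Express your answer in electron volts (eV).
-0.042 eV

The energy levels of a hydrogen-like atom are given by:
E_n = -13.6057 eV / n²

For n = 18:
E_18 = -13.6057 eV / 18²
E_18 = -13.6057 eV / 324
E_18 = -0.042 eV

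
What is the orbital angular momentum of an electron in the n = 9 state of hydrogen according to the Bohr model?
9.49e-34 J·s (or 9ℏ)

In the Bohr model, angular momentum is quantized:
L = nℏ

where ℏ = h/(2π) = 1.0546e-34 J·s

For n = 9:
L = 9 × 1.0546e-34 J·s
L = 9.49e-34 J·s

This can also be written as L = 9ℏ.
The angular momentum is an integer multiple of the reduced Planck constant.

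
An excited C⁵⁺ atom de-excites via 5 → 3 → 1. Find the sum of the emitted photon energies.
470.21299 eV

The energy levels of C⁵⁺ are E_n = -13.6057 × 6² / n² eV.

First transition (5 → 3):
ΔE₁ = |E_3 - E_5|
ΔE₁ = |-54.42280000000 - (-19.59220800000)| = 34.83059200 eV

Second transition (3 → 1):
ΔE₂ = |E_1 - E_3|
ΔE₂ = |-489.80520000000 - (-54.42280000000)| = 435.38240000 eV

Total energy released:
E_total = ΔE₁ + ΔE₂ = 34.83059200 + 435.38240000 = 470.21299 eV

Note: This equals the direct transition 5 → 1: 470.21299 eV ✓
Energy is conserved regardless of the path taken.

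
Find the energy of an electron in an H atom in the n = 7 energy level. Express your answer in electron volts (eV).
-0.277667 eV

The energy levels of a hydrogen-like atom are given by:
E_n = -13.6057 eV / n²

For n = 7:
E_7 = -13.6057 eV / 7²
E_7 = -13.6057 eV / 49
E_7 = -0.277667 eV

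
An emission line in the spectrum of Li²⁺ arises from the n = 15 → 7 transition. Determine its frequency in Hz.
4.727e+14 Hz

First, find the transition energy:
E_15 = -13.6057 × 3² / 15² = -0.544228 eV
E_7 = -13.6057 × 3² / 7² = -2.499006 eV
|ΔE| = |E_7 - E_15| = 1.954778 eV

Convert to Joules: E = 1.954778 eV × (1.602177 × 10⁻¹⁹ J/eV) = 3.13190e-19 J

Using E = hf:
f = E/h = 3.13190e-19 J / (6.62607 × 10⁻³⁴ J·s)
f = 4.727e+14 Hz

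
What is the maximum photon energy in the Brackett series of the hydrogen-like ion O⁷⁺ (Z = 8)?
54.423 eV

The series limit corresponds to the transition from n = ∞ to n = 4.
This is the highest energy (shortest wavelength) transition in the Brackett series.

E_∞ = 0 eV
E_4 = -13.6057 × 8² / 4² = -54.423 eV

Energy at series limit:
ΔE = E_∞ - E_4 = 0 - (-54.423) = 54.423 eV

This energy equals the ionization energy from the n = 4 state of O⁷⁺.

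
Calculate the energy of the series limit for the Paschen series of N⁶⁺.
74.075 eV

The series limit corresponds to the transition from n = ∞ to n = 3.
This is the highest energy (shortest wavelength) transition in the Paschen series.

E_∞ = 0 eV
E_3 = -13.6057 × 7² / 3² = -74.075 eV

Energy at series limit:
ΔE = E_∞ - E_3 = 0 - (-74.075) = 74.075 eV

This energy equals the ionization energy from the n = 3 state of N⁶⁺.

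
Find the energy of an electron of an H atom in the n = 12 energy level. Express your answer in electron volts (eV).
-0.094 eV

The energy levels of a hydrogen-like atom are given by:
E_n = -13.6057 eV / n²

For n = 12:
E_12 = -13.6057 eV / 12²
E_12 = -13.6057 eV / 144
E_12 = -0.094 eV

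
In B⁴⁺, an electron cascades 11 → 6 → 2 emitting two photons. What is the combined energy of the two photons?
82.22 eV

The energy levels of B⁴⁺ are E_n = -13.6057 × 5² / n² eV.

First transition (11 → 6):
ΔE₁ = |E_6 - E_11|
ΔE₁ = |-9.44840278 - (-2.81109504)| = 6.63731 eV

Second transition (6 → 2):
ΔE₂ = |E_2 - E_6|
ΔE₂ = |-85.03562500 - (-9.44840278)| = 75.58722 eV

Total energy released:
E_total = ΔE₁ + ΔE₂ = 6.63731 + 75.58722 = 82.22 eV

Note: This equals the direct transition 11 → 2: 82.22 eV ✓
Energy is conserved regardless of the path taken.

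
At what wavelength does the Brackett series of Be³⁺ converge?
91.126513 nm

The series limit corresponds to the transition from n = ∞ to n = 4.
This is the highest energy (shortest wavelength) transition in the Brackett series.

E_∞ = 0 eV
E_4 = -13.6057 × 4² / 4² = -13.60570000 eV

Energy at series limit:
ΔE = E_∞ - E_4 = 0 - (-13.60570000) = 13.60570000 eV
λ = hc/E = 1239.84 eV·nm / 13.60570000 eV = 91.126513 nm

This energy equals the ionization energy from the n = 4 state of Be³⁺.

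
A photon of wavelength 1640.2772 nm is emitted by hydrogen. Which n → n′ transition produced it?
n = 12 → n = 4

First, find the photon energy from the wavelength (hc = 1239.84 eV·nm):
E = hc/λ = 1239.84 eV·nm / 1640.2772 nm = 0.75587224 eV

The energy levels of hydrogen satisfy E_n = -13.6057 / n² eV, so an emission n_i → n_f releases
ΔE = 13.6057 × (1/n_f² − 1/n_i²) eV.

Setting ΔE equal to the photon energy:
1/n_f² − 1/n_i² = 0.75587224 / 13.6057 = 0.055555557

Since 1/n_i² must be positive, we need 1/n_f² > 0.055555557, i.e. n_f ≤ 4. For each allowed n_f, solve n_i = (1/n_f² − 0.055555557)^(−1/2) and check whether it is a whole number:
  n_f = 1: 1/n_i² = 1.000000000 − 0.055555557 = 0.944444443 → n_i = 1.029  (not an integer) ✗
  n_f = 2: 1/n_i² = 0.250000000 − 0.055555557 = 0.194444443 → n_i = 2.268  (not an integer) ✗
  n_f = 3: 1/n_i² = 0.111111111 − 0.055555557 = 0.055555554 → n_i = 4.243  (not an integer) ✗
  n_f = 4: 1/n_i² = 0.062500000 − 0.055555557 = 0.006944443 → n_i = 12.000  → integer, n_i = 12 ✓

Only n_f = 4 gives an integer upper level, n_i = 12.

The transition is from n = 12 to n = 4 (emission).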